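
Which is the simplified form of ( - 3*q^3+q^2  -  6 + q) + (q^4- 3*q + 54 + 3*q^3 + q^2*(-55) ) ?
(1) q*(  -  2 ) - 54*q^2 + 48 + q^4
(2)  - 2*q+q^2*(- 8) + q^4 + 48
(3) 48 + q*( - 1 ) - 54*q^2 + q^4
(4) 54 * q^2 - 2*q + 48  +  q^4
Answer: 1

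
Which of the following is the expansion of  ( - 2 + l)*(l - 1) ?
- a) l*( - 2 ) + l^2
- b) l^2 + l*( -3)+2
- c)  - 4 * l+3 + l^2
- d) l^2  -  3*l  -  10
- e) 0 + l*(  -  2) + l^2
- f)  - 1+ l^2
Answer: b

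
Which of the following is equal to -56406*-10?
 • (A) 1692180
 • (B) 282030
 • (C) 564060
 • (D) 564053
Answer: C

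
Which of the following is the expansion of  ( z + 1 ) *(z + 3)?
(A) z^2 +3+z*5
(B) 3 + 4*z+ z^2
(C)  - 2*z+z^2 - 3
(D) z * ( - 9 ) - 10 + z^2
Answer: B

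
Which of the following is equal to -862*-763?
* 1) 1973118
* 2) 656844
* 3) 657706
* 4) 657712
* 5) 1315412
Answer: 3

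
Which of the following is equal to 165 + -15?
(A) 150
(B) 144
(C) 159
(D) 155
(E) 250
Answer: A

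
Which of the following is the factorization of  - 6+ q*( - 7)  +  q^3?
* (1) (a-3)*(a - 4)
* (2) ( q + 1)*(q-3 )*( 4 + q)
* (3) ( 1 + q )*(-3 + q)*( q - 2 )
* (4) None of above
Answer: 4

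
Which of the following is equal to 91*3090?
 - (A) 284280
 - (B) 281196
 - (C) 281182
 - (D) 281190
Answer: D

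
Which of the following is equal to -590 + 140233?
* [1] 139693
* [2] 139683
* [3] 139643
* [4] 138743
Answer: 3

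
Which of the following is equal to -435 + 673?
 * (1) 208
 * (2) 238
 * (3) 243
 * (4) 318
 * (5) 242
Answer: 2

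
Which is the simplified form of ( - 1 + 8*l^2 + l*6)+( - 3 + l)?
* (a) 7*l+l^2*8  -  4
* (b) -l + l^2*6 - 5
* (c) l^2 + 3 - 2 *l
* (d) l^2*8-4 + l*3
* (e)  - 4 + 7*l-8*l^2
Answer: a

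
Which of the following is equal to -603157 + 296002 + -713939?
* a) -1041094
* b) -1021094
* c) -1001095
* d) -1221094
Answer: b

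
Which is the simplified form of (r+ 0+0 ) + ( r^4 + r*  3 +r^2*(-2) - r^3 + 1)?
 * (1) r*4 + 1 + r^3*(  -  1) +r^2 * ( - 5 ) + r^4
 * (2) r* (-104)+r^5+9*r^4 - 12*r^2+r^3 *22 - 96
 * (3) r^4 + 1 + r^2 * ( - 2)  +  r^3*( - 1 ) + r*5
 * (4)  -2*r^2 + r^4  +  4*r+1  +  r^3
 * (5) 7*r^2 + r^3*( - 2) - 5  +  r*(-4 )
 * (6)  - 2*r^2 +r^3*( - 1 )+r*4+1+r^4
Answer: 6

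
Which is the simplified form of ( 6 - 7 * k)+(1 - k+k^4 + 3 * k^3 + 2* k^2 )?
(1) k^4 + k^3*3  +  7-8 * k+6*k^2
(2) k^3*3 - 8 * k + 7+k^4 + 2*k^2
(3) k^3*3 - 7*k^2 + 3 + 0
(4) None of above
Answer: 2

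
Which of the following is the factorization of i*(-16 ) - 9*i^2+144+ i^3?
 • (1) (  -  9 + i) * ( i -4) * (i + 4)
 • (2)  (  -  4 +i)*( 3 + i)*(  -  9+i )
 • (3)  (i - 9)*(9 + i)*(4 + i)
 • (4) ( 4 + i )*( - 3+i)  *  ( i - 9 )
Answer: 1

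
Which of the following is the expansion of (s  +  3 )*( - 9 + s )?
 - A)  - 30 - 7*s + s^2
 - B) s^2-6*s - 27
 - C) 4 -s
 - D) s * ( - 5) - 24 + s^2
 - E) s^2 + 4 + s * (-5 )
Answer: B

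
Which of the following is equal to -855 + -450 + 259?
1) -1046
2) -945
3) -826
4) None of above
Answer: 1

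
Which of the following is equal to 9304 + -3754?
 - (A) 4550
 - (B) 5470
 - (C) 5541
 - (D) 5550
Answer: D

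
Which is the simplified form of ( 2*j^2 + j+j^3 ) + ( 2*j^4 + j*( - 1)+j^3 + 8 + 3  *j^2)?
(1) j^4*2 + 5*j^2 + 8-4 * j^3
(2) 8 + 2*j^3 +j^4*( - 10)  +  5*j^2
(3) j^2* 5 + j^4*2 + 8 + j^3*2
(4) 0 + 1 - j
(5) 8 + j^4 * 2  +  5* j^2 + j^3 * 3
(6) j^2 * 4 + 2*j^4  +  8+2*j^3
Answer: 3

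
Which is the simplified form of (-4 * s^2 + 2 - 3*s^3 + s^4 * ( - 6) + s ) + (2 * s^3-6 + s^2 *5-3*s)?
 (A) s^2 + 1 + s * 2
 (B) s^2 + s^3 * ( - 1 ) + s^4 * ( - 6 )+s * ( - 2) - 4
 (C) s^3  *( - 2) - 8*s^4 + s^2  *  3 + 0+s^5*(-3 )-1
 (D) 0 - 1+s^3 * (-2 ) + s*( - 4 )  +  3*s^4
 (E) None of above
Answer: B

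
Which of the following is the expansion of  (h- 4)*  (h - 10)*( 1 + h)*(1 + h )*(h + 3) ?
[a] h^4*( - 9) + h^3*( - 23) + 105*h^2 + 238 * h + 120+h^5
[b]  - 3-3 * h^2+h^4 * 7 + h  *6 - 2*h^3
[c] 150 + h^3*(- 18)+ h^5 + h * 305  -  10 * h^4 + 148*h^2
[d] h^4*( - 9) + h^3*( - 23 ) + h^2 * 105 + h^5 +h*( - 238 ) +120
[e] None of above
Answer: a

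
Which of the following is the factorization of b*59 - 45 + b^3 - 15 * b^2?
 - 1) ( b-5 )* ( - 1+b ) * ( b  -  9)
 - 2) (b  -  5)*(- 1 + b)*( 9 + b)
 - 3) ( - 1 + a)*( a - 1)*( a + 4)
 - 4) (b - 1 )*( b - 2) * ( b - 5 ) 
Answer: 1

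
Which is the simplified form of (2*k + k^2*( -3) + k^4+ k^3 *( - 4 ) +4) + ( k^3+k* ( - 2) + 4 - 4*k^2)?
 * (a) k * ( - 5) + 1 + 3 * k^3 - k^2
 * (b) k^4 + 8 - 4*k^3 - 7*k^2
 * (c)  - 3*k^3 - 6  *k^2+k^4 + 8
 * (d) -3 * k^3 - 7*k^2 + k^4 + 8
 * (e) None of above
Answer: d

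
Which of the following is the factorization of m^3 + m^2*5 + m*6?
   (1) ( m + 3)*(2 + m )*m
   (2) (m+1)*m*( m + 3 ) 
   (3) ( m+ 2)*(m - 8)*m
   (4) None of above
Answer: 1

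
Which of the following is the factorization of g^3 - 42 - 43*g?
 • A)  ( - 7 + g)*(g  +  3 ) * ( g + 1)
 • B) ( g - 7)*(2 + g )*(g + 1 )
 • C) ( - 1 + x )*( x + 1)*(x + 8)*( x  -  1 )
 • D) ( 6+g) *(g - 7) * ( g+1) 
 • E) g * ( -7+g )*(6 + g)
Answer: D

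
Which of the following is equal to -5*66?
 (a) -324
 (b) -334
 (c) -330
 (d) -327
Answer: c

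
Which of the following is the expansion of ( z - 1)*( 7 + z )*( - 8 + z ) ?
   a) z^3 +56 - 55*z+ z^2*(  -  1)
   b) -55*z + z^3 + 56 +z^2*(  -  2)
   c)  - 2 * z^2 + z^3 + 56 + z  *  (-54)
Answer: b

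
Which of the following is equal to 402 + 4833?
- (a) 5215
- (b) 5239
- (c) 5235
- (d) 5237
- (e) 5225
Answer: c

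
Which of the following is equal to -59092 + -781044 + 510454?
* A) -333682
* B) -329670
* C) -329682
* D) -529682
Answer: C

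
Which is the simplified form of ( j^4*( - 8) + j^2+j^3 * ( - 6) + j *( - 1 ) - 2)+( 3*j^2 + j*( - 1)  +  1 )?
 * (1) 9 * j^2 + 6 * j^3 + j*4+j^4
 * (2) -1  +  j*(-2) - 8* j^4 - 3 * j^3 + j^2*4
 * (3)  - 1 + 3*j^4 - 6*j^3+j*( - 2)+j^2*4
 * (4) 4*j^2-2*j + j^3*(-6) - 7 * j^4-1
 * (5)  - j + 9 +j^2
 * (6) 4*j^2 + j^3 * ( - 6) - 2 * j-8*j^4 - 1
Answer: 6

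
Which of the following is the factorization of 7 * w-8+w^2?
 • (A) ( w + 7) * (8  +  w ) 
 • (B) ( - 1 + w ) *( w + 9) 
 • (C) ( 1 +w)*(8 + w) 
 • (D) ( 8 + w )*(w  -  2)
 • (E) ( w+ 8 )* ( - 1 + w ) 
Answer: E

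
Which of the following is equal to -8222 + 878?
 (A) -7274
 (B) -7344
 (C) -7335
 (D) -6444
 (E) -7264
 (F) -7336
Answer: B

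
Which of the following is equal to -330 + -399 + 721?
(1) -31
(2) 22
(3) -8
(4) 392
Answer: 3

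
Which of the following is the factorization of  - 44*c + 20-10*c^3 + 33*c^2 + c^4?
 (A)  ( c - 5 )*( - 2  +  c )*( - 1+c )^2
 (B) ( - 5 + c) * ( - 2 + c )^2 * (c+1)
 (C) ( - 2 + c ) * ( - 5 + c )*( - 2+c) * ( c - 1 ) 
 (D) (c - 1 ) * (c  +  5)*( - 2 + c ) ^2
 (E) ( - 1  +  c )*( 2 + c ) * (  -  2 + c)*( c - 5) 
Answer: C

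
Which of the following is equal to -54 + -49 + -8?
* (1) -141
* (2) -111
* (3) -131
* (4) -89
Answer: 2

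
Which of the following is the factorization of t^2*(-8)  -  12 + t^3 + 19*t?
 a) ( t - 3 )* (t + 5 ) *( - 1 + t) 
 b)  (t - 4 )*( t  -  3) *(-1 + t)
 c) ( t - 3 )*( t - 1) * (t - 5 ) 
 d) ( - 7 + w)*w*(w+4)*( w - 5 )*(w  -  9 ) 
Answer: b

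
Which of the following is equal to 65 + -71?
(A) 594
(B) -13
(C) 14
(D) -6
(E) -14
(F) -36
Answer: D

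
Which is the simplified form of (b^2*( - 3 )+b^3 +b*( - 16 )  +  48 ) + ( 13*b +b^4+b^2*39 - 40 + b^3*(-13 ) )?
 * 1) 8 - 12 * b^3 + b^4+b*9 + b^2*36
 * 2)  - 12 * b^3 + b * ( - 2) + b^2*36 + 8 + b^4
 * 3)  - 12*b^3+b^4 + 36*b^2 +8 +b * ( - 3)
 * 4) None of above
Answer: 3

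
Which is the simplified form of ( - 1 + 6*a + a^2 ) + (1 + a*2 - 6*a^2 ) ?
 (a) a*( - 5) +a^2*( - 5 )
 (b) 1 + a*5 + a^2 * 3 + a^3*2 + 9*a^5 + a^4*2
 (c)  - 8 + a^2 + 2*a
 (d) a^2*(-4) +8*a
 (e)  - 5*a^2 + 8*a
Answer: e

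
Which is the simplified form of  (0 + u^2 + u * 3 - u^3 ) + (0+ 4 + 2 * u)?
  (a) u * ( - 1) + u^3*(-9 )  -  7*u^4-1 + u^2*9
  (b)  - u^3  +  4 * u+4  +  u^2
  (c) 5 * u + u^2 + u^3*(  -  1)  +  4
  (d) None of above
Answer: c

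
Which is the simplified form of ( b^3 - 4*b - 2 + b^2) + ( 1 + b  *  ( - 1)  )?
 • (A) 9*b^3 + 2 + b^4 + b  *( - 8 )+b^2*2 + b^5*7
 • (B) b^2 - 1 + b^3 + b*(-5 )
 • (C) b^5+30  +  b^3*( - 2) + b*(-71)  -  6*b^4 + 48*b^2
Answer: B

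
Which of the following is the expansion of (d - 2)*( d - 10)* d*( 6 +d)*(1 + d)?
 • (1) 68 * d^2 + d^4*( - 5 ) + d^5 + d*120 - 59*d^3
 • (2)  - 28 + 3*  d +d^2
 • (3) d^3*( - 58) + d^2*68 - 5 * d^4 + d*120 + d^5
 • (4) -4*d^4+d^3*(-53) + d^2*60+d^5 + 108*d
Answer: 3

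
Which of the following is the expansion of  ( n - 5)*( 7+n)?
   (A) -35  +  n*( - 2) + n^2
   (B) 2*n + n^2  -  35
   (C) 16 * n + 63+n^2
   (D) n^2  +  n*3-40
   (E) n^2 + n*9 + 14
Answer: B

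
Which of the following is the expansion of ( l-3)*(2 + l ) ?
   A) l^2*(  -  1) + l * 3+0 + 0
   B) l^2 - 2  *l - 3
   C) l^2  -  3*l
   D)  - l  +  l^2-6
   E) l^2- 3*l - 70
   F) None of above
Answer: D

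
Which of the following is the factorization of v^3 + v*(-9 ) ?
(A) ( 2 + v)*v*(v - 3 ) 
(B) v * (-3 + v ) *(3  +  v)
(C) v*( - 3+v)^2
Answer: B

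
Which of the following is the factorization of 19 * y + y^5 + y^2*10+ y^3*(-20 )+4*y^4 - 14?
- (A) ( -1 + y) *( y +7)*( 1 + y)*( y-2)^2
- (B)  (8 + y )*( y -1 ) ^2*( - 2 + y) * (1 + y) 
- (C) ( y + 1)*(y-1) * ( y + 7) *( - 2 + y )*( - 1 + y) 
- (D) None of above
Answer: C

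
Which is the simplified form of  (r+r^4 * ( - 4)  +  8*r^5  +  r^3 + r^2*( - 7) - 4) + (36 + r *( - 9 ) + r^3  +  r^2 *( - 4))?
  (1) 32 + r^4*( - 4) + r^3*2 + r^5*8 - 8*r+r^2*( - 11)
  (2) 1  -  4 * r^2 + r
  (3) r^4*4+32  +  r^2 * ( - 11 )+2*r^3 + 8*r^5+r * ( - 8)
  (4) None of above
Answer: 1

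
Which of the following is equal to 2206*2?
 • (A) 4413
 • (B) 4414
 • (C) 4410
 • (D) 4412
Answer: D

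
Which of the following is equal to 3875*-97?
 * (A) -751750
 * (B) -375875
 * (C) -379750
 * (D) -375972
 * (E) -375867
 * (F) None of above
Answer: B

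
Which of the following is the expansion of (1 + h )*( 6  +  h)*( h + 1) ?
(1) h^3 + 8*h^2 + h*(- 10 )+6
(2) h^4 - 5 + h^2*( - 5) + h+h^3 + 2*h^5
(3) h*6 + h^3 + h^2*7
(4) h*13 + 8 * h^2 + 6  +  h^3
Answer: 4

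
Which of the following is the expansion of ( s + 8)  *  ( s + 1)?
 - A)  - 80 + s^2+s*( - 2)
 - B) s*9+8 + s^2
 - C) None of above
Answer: B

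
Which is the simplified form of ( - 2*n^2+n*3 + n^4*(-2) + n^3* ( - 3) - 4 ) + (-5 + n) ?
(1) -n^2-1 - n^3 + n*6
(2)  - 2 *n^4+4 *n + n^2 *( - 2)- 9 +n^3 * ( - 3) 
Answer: 2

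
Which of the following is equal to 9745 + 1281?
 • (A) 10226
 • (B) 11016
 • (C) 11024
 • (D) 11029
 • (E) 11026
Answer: E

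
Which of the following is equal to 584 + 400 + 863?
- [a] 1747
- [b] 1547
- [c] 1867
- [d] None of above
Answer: d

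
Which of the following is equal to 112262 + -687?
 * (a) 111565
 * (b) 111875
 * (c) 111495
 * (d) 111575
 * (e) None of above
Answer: d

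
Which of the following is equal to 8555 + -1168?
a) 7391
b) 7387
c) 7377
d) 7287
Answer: b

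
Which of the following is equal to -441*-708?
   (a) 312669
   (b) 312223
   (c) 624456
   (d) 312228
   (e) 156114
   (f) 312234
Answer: d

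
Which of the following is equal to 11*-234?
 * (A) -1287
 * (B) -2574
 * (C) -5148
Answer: B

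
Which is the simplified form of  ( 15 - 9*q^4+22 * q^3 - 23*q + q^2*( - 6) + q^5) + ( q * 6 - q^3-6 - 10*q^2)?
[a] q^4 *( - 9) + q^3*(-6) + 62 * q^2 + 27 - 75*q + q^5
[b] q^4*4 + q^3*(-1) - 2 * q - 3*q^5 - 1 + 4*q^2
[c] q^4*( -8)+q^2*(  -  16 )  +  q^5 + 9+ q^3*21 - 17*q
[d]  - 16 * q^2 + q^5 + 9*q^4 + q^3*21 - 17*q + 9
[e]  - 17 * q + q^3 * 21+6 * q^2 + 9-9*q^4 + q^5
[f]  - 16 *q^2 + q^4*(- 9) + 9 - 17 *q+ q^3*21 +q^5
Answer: f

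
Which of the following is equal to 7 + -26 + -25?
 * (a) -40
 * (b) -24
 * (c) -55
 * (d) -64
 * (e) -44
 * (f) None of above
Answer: e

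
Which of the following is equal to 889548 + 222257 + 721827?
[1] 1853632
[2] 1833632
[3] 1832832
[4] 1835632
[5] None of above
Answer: 2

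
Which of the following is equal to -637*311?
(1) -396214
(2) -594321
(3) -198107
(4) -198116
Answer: 3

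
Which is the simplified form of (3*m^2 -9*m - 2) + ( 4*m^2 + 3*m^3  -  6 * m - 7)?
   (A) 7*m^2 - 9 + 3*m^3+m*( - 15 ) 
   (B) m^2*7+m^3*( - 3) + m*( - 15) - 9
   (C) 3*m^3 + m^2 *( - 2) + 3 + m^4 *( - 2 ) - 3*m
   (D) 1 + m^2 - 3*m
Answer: A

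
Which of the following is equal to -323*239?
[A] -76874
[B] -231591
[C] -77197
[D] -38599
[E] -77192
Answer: C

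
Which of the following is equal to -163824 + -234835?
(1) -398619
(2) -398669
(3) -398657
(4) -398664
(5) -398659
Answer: 5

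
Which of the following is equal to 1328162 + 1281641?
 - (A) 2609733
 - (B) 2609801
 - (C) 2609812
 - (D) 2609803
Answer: D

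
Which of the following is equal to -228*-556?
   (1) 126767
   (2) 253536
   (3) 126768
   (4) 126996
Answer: 3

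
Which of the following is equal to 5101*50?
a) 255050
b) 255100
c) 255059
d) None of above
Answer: a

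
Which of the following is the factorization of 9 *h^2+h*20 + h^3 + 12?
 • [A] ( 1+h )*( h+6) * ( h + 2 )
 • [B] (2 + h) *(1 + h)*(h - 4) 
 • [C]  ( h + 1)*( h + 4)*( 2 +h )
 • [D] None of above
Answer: A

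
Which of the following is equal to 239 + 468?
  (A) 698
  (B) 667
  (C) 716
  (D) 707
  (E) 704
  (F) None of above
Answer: D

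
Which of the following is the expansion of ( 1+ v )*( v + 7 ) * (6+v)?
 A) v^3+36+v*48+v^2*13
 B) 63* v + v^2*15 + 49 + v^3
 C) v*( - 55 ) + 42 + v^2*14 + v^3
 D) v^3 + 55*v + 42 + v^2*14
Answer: D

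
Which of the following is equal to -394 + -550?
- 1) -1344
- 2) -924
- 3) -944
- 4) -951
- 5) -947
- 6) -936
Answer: 3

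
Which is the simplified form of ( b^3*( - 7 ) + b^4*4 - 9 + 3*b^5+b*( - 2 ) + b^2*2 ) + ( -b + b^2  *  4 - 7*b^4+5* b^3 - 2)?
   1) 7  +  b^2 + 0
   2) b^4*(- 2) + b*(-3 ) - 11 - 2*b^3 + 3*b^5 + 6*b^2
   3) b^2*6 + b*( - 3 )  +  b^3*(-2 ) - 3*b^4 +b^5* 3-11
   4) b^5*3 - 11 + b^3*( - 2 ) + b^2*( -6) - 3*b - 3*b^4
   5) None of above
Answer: 3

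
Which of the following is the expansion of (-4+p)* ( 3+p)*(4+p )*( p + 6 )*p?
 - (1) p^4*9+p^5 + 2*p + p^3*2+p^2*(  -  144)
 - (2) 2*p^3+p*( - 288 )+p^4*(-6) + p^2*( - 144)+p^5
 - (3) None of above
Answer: 3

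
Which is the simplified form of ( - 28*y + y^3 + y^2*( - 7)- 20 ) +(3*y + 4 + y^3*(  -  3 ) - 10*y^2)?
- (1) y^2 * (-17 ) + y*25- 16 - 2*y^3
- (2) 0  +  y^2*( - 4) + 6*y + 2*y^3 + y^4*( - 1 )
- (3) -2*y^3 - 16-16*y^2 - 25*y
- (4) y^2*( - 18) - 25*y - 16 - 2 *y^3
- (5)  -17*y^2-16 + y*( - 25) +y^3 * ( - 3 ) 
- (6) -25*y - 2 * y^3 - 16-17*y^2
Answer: 6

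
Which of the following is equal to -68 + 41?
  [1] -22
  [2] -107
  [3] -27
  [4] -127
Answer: 3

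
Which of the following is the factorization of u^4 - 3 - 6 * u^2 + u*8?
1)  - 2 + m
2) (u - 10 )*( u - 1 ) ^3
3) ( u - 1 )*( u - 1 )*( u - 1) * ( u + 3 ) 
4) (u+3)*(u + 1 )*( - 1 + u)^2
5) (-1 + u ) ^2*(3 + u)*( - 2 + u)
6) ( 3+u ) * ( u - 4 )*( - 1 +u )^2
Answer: 3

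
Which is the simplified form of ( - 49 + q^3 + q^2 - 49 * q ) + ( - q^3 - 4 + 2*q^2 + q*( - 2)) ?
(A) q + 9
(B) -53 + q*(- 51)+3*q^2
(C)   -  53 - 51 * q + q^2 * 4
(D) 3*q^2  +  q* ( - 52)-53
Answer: B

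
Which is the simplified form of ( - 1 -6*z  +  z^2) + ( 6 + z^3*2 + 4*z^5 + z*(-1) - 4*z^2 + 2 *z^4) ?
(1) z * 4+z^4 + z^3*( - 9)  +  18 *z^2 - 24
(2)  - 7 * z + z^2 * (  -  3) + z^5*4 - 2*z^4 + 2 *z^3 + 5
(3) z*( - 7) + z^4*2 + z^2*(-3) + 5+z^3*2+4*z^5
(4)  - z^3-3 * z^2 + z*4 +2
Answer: 3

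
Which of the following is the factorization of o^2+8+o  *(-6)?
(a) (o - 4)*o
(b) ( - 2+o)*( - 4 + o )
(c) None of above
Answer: b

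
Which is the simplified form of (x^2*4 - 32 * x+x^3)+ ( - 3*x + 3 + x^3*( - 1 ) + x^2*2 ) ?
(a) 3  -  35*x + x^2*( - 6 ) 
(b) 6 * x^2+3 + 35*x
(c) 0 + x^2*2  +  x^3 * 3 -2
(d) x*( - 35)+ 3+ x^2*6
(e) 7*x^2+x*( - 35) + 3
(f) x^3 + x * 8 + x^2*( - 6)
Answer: d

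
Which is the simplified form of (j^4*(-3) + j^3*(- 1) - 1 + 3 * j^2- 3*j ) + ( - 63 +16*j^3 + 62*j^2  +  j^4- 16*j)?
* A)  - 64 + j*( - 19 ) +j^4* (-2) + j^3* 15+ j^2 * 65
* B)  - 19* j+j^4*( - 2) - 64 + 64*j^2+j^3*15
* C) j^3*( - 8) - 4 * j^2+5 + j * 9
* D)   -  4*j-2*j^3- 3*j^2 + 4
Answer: A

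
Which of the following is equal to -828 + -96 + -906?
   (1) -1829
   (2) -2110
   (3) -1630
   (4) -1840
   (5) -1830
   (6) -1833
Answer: 5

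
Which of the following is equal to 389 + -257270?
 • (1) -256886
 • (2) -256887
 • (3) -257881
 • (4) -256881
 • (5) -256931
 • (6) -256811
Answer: 4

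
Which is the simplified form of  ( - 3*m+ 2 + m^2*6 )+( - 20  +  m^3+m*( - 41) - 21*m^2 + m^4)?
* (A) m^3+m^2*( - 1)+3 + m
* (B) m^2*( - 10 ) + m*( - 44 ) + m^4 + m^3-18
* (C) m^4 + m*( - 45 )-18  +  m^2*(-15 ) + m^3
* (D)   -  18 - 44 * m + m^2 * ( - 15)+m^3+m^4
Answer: D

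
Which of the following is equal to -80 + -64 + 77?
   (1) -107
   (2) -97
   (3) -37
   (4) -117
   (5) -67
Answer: 5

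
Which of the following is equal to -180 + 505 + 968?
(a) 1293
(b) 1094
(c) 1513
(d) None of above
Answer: a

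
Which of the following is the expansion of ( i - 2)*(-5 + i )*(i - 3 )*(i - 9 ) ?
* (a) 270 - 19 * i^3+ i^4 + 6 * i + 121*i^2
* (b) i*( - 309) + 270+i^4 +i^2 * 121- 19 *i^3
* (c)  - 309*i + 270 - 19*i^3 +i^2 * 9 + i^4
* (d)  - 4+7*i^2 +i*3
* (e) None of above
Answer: b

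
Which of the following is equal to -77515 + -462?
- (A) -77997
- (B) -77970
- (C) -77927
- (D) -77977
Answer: D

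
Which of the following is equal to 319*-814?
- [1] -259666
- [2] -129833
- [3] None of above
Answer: 1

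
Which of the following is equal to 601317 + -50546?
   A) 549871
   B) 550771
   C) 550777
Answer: B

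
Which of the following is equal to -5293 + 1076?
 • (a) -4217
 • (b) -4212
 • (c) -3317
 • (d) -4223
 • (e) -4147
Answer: a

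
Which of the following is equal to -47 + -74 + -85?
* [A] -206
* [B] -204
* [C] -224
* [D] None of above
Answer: A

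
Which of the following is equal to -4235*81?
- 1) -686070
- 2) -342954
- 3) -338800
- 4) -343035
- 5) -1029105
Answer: 4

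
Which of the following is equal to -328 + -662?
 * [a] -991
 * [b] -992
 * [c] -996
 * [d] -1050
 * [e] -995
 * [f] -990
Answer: f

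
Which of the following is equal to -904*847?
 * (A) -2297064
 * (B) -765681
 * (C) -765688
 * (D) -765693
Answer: C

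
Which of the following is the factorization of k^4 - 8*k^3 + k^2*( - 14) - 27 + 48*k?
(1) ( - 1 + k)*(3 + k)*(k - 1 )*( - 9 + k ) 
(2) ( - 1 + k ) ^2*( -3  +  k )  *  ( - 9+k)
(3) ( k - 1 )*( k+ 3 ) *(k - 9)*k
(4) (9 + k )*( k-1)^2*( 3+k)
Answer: 1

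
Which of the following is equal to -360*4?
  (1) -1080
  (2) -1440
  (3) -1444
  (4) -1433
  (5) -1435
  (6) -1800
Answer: 2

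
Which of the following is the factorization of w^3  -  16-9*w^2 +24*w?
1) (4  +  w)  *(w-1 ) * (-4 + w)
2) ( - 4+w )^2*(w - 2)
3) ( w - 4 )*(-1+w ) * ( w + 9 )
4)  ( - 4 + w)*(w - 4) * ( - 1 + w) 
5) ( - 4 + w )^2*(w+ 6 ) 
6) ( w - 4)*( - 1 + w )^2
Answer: 4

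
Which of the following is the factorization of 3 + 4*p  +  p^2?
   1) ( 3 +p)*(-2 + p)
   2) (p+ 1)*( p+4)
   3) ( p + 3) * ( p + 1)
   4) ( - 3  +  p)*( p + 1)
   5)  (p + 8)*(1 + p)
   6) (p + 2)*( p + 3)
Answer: 3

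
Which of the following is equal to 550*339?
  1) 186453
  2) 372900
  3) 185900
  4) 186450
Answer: 4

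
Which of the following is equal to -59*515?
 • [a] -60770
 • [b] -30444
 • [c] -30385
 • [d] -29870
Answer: c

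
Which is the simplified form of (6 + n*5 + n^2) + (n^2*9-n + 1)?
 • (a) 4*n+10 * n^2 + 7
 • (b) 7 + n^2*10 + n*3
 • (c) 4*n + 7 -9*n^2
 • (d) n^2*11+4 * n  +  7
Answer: a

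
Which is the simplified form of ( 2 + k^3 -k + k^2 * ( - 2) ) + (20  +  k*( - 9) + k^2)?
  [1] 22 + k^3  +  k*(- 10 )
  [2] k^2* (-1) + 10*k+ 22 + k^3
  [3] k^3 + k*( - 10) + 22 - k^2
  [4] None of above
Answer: 3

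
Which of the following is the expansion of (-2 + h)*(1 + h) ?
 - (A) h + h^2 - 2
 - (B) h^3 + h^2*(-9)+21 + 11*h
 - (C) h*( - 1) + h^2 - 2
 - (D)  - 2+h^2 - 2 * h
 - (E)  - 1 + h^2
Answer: C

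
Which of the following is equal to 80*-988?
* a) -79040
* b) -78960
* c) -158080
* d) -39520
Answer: a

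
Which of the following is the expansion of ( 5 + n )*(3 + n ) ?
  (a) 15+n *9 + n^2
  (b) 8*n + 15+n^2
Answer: b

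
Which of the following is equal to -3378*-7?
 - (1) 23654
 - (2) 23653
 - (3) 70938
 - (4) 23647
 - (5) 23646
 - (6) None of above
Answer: 5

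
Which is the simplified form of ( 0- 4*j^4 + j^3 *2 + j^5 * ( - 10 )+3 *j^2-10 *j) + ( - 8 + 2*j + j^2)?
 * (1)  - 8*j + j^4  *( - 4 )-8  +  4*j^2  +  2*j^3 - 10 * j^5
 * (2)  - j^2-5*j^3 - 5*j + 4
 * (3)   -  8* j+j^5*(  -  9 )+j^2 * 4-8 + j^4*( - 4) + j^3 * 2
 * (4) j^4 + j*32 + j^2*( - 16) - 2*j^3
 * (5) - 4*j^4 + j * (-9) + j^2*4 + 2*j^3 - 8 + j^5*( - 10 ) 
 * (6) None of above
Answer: 1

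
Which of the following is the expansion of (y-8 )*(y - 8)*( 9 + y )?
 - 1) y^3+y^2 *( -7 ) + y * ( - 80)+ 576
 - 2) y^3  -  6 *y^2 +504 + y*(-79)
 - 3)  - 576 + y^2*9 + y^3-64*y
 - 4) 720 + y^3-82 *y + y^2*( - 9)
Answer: 1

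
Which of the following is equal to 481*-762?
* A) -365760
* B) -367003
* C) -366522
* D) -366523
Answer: C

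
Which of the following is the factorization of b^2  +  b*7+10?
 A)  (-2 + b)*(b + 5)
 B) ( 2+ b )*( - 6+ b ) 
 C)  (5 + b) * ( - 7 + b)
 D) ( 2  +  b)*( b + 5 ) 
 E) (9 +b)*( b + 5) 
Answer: D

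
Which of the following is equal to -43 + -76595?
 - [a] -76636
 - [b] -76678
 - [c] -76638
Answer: c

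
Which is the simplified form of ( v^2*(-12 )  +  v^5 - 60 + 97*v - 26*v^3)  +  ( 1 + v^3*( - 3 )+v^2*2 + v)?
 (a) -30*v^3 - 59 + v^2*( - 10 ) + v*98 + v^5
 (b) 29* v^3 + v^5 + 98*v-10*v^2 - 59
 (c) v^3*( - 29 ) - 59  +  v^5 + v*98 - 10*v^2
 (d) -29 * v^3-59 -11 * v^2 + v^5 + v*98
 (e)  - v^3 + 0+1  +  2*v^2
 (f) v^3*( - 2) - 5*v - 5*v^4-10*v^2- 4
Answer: c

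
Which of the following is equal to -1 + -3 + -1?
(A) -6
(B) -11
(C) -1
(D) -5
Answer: D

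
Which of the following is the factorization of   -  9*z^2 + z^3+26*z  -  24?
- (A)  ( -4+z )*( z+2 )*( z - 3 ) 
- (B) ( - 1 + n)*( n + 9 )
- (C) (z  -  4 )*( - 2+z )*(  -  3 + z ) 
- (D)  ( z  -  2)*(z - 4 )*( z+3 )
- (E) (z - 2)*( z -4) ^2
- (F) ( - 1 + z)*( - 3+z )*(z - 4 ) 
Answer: C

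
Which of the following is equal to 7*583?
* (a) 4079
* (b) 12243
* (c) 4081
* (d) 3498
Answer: c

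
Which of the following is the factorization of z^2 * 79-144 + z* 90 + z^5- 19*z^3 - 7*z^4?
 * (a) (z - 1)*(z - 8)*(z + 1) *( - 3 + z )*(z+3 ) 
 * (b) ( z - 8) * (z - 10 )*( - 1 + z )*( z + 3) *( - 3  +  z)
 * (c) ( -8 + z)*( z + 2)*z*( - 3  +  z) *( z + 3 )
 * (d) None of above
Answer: d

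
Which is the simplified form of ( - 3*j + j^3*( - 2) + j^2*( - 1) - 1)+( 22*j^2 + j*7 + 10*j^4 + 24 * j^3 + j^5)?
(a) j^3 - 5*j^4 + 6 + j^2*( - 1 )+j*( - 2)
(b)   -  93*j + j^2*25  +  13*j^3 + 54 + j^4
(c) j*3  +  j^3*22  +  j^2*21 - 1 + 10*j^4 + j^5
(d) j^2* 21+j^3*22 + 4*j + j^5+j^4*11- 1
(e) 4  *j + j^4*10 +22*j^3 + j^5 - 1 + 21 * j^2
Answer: e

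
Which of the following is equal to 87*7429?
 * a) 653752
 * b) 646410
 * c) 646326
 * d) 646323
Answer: d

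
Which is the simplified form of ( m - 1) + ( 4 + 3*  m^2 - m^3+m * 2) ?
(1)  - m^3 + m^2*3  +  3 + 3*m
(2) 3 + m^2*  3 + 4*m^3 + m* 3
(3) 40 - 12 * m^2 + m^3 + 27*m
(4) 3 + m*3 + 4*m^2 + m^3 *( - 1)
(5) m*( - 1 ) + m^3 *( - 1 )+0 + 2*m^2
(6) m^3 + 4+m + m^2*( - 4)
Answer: 1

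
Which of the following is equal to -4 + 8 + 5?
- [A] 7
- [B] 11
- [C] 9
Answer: C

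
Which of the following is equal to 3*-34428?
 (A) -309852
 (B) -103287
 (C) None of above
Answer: C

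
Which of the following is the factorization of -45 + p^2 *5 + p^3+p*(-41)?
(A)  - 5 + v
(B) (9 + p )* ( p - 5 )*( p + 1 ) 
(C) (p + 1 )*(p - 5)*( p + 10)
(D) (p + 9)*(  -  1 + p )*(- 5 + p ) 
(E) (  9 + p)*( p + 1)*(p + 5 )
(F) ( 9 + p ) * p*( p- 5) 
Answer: B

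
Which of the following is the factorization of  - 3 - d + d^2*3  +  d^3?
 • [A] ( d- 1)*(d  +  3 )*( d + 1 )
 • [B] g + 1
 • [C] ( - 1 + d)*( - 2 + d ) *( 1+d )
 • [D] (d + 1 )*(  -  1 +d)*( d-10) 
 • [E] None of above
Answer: A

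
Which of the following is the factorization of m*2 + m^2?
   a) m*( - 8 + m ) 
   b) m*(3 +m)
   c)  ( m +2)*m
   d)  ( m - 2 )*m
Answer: c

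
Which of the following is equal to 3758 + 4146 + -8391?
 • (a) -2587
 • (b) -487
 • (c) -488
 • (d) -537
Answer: b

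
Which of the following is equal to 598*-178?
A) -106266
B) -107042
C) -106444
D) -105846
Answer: C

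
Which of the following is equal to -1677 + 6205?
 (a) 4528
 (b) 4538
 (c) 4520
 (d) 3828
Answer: a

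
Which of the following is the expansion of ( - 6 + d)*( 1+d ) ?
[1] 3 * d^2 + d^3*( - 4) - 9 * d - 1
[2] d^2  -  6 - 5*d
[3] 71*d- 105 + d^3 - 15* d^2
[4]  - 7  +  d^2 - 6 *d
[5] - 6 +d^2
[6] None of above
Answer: 2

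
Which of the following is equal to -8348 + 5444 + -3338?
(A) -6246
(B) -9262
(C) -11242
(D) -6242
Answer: D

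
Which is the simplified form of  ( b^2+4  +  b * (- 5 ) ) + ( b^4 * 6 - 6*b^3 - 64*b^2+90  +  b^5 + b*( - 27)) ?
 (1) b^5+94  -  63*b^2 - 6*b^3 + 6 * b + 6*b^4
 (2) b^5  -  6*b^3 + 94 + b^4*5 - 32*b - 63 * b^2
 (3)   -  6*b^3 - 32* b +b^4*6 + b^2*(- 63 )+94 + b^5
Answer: 3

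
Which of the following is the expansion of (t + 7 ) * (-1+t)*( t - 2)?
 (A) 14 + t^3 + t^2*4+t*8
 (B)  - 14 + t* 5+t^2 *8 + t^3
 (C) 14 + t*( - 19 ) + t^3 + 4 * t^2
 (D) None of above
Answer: C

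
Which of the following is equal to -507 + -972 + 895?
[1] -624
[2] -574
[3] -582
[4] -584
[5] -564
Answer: 4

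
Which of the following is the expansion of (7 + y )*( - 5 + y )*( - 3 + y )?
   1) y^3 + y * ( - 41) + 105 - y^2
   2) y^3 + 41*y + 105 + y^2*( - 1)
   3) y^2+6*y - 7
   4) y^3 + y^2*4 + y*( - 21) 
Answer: 1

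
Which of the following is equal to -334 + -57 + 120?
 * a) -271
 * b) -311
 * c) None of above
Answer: a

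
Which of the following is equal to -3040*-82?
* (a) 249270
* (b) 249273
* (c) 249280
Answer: c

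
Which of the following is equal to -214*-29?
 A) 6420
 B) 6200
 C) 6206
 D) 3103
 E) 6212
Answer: C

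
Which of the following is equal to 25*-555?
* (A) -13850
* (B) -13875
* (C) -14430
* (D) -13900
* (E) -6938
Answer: B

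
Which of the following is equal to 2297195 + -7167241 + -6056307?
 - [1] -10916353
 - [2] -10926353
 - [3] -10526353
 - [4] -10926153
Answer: 2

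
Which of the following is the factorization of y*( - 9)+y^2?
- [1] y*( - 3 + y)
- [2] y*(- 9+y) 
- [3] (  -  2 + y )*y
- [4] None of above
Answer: 2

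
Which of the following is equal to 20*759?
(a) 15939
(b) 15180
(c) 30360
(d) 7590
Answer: b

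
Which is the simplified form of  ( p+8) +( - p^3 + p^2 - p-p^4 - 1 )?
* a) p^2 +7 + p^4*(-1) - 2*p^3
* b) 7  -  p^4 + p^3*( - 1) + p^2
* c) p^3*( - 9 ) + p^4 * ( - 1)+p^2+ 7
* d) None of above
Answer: b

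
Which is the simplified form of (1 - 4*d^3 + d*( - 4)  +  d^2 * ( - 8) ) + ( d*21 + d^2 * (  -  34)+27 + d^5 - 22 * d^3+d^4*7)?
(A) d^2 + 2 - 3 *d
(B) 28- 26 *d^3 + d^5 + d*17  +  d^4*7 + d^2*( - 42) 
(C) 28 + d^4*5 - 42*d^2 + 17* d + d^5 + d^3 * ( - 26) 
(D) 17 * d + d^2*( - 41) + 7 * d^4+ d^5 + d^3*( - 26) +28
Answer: B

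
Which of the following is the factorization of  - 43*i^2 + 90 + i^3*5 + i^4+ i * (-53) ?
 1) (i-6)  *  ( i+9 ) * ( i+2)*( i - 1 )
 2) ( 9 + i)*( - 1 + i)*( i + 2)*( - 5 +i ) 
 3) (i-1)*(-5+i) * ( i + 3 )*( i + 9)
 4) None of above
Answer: 2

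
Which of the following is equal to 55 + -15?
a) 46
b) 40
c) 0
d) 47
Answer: b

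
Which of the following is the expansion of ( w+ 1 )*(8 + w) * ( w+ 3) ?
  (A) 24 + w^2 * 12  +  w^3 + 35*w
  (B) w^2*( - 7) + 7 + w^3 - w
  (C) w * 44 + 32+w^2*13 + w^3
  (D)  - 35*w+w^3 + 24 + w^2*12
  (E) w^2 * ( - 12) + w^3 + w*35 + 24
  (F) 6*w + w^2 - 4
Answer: A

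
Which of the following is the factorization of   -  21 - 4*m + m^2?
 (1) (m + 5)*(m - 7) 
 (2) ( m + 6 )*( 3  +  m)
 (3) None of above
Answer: 3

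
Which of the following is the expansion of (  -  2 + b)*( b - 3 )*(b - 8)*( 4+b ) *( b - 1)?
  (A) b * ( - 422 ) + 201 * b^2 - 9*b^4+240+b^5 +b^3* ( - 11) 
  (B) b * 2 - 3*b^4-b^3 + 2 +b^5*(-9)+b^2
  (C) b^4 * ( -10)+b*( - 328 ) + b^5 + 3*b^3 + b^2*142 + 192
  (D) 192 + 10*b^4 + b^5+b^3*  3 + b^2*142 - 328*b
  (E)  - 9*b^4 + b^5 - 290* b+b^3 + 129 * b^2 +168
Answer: C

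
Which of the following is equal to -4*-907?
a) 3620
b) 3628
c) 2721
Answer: b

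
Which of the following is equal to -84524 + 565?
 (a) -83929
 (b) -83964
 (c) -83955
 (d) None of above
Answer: d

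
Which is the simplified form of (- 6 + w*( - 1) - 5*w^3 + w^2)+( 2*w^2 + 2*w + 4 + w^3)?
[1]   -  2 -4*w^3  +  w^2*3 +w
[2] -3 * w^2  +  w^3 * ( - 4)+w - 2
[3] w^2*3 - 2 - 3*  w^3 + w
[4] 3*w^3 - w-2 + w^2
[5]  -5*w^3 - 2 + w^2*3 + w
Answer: 1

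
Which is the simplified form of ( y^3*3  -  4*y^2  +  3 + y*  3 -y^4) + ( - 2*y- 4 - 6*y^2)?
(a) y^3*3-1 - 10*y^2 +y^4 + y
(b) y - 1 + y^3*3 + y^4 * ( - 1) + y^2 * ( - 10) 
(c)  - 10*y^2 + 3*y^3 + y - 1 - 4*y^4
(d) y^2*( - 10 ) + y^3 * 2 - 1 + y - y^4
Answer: b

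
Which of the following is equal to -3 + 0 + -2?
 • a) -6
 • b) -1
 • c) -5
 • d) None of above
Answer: c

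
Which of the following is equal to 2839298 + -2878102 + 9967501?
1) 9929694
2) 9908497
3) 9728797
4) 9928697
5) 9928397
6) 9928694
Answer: 4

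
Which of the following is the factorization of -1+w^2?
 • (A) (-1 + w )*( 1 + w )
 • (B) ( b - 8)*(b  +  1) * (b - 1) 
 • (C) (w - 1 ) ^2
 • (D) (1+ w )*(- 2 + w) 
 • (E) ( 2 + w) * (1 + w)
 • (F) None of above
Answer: A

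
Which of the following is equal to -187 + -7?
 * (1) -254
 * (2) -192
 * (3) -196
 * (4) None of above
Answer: 4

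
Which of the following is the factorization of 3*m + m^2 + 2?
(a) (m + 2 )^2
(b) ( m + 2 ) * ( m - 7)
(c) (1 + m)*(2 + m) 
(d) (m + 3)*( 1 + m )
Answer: c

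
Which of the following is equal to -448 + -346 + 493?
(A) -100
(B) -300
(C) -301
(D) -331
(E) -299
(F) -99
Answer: C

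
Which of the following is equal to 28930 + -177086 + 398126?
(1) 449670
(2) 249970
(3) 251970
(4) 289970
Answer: 2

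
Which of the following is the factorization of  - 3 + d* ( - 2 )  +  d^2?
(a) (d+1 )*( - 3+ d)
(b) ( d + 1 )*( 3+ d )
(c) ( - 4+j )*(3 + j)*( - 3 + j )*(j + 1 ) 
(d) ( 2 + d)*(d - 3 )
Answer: a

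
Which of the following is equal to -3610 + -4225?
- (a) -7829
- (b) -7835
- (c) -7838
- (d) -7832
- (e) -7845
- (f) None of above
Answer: b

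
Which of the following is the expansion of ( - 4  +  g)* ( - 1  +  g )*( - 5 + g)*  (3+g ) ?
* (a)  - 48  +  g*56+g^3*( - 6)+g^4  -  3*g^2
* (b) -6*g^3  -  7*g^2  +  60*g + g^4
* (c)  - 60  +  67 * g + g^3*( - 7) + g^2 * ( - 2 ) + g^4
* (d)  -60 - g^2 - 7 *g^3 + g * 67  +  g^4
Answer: d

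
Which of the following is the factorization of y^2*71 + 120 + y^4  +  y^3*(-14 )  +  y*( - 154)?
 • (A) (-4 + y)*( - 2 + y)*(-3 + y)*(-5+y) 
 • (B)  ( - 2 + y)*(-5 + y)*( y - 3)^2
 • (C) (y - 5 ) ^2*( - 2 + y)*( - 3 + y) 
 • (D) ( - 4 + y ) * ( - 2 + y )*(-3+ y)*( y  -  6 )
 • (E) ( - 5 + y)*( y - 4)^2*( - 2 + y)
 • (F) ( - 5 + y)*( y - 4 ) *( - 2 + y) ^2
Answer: A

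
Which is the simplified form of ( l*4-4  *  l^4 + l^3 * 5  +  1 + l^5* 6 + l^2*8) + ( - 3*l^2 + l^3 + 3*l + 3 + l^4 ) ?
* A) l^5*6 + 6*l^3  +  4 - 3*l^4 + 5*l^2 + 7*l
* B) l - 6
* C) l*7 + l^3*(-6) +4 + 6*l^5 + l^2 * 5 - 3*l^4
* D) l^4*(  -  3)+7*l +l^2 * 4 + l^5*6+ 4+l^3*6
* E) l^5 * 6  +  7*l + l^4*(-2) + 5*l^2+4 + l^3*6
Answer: A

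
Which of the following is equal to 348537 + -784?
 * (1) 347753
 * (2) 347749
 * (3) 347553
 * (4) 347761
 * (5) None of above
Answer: 1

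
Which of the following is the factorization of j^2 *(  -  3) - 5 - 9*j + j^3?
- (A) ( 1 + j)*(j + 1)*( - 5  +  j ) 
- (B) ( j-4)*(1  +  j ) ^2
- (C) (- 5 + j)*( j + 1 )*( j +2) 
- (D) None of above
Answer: A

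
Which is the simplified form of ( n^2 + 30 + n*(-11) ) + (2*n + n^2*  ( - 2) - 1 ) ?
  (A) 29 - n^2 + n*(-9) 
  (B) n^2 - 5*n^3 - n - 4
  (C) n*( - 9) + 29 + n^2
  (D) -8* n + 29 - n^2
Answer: A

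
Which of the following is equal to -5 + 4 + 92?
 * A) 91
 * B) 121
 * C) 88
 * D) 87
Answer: A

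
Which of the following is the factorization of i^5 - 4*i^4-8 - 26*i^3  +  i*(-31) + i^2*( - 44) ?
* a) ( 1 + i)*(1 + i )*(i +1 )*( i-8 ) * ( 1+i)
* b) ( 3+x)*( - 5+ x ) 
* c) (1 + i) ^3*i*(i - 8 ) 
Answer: a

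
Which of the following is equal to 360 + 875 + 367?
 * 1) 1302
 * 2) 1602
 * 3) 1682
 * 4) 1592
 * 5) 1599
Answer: 2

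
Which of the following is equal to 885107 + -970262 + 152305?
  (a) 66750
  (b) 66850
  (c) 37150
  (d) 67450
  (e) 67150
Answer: e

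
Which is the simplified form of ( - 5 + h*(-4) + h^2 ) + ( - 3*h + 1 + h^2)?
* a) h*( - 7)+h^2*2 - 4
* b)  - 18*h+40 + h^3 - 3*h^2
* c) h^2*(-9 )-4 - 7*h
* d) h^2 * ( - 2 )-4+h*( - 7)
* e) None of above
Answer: a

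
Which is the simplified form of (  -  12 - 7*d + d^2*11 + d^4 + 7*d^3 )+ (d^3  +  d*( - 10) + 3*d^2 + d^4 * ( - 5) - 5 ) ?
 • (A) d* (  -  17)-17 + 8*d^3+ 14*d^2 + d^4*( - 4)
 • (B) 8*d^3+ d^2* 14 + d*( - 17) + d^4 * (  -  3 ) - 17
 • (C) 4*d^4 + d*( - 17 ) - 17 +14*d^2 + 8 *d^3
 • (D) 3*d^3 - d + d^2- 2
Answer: A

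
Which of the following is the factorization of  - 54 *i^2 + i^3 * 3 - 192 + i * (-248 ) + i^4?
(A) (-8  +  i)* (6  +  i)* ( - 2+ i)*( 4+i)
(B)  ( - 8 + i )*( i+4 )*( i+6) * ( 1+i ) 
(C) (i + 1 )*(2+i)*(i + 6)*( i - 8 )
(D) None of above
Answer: B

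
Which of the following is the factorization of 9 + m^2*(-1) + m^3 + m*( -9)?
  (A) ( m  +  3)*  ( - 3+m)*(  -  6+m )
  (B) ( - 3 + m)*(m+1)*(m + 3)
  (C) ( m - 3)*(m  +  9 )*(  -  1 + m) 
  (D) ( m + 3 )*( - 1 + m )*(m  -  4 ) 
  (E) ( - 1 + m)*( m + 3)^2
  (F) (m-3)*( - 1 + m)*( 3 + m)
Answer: F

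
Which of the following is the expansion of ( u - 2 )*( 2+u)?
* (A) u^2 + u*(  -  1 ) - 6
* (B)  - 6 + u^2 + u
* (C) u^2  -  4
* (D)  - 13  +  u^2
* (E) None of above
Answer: C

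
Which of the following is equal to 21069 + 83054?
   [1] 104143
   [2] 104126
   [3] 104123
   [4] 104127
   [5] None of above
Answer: 3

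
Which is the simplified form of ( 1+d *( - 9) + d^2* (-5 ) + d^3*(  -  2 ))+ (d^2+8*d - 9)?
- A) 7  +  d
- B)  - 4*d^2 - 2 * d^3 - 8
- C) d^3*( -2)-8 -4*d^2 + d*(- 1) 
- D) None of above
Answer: C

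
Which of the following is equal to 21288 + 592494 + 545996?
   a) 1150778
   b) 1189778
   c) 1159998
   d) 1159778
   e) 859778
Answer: d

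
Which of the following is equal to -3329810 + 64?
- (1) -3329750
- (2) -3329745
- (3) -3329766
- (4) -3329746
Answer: 4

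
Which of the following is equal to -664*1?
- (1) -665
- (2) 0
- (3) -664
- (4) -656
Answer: 3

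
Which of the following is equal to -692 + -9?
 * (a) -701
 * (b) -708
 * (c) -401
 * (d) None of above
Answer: a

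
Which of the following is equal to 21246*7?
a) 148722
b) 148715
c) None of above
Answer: a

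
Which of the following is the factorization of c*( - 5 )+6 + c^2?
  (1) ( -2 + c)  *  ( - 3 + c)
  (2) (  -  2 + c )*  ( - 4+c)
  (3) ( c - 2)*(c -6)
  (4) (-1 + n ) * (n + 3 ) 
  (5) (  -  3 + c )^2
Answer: 1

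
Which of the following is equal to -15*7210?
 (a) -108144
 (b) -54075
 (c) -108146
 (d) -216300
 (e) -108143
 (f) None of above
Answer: f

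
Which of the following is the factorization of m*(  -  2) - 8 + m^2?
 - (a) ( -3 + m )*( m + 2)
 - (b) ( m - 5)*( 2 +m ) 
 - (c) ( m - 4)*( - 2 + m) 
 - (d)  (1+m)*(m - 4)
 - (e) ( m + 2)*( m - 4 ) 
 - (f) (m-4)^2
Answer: e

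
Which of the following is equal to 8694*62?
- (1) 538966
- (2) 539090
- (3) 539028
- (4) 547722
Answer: 3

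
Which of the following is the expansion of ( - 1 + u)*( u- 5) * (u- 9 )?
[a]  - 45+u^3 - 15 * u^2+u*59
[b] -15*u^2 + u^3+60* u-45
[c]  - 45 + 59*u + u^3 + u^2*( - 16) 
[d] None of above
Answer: a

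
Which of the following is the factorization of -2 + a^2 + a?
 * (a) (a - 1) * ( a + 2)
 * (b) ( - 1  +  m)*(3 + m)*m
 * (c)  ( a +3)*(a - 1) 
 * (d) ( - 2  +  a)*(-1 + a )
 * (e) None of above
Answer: a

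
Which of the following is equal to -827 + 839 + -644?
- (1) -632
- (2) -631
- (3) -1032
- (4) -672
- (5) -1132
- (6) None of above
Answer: 1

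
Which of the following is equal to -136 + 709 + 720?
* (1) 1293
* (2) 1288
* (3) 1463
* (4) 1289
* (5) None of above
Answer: 1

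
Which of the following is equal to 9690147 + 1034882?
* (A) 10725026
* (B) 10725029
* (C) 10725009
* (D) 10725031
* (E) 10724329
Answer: B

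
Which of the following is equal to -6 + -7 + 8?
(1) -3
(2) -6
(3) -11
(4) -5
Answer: 4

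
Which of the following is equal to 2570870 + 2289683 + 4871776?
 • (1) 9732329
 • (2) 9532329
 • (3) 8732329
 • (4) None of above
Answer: 1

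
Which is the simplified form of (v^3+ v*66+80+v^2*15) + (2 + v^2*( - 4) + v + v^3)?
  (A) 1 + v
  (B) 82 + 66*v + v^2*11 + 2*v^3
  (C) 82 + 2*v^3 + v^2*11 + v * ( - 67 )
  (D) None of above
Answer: D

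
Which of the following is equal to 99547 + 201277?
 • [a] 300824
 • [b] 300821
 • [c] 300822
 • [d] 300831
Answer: a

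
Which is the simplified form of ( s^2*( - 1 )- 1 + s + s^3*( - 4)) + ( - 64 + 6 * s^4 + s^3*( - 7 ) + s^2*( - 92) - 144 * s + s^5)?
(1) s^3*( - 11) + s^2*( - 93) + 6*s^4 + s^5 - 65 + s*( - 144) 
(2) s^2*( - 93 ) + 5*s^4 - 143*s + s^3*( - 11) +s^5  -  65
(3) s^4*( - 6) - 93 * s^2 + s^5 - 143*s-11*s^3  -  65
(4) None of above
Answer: 4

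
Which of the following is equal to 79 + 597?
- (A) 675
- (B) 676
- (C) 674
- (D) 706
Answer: B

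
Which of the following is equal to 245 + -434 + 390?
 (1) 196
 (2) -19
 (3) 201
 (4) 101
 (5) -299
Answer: 3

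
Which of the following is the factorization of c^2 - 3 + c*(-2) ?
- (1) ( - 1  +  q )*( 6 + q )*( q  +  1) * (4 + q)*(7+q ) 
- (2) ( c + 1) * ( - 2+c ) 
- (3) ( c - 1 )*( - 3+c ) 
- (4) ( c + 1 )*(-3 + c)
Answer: 4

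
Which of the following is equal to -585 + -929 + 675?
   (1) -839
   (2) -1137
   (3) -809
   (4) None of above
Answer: 1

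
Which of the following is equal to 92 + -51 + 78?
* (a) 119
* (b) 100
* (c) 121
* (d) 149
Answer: a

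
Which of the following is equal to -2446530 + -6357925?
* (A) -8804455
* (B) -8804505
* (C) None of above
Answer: A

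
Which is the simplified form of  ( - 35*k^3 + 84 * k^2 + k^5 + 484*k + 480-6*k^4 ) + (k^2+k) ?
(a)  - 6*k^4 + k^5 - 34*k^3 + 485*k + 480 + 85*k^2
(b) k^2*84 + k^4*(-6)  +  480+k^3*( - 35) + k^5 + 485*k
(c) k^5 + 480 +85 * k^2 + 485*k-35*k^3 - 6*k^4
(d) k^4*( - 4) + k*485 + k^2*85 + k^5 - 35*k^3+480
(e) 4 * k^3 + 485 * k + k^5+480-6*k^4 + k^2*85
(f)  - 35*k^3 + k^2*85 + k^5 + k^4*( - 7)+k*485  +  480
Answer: c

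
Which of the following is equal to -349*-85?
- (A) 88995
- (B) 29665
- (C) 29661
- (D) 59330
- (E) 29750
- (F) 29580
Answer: B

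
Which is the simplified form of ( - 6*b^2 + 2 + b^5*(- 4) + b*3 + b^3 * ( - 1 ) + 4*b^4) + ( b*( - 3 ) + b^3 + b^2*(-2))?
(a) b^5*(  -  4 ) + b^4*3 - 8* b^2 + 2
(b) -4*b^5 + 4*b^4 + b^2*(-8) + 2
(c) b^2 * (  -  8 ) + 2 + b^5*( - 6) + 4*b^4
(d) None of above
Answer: b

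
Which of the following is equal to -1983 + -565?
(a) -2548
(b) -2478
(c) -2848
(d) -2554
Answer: a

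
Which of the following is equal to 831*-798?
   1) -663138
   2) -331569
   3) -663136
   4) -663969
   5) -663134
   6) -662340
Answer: 1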